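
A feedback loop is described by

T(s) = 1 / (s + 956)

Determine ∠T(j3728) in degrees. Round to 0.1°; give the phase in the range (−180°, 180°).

-75.6°

At s = jω = j3728:
pole (s+956): 956 + j3728 → |·| = √(956²+3728²) = √14811920 ≈ 3848.6, ∠ = arctan(3728/956) ≈ 75.62°
∠T = 0.00° − 75.62° = -75.62°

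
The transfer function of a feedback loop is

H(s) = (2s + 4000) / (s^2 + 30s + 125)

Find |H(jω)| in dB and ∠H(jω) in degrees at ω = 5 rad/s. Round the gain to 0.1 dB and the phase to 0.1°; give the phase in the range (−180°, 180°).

26.9 dB, -56.2°

Substitute s = j5:
Numerator: 2(j5) + 4000 = 4000 + j10
Denominator: (j5)^2 + 30(j5) + 125 = 100 + j150
|N| = √(4000² + 10²) ≈ 4000, ∠N ≈ 0.14°
|D| = √(100² + 150²) ≈ 180.28, ∠D ≈ 56.31°
|H| = 4000 / 180.28 ≈ 22.188
Gain = 20 log₁₀(22.188) ≈ 26.92 dB
∠H = 0.14° − 56.31° = -56.17°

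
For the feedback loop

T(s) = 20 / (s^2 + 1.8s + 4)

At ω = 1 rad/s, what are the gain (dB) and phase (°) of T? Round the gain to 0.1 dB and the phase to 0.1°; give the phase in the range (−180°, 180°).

At s = jω = j1:
quadratic: (j1)² + 1.8·j1 + 4 = 3 + j1.8 → |·| ≈ 3.4986, ∠ ≈ 30.96°
|T| = 20 / 3.4986 ≈ 5.7166
Gain = 20 log₁₀(5.7166) ≈ 15.14 dB
∠T = 0.00° − 30.96° = -30.96°

15.1 dB, -31.0°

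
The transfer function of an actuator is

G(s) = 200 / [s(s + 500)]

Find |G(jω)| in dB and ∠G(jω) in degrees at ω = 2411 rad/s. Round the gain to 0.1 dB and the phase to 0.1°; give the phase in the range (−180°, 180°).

-89.5 dB, -168.3°

At s = jω = j2411:
pole (s+500): 500 + j2411 → |·| = √(500²+2411²) = √6062921 ≈ 2462.3, ∠ = arctan(2411/500) ≈ 78.28°
pole at origin: |s| = 2411, ∠ = 90.00° (in denominator)
|G| = 200 / 5.9366e+06 ≈ 3.3689e-05
Gain = 20 log₁₀(3.3689e-05) ≈ -89.45 dB
∠G = 0.00° − 168.28° = -168.28°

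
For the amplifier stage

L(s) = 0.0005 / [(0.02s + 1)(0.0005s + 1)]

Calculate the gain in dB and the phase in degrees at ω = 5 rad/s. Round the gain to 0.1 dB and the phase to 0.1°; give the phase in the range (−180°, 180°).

At ω = 5 rad/s:
pole (1 + j5·0.02) = 1 + j0.1 → |·| ≈ 1.005, ∠ ≈ 5.71°
pole (1 + j5·0.0005) = 1 + j0.0025 → |·| ≈ 1, ∠ ≈ 0.14°
|L| = 0.0005 · 1 / (1.005 · 1) ≈ 0.00049751
Gain = 20 log₁₀(0.00049751) ≈ -66.06 dB
∠L = (0°) − (5.71° + 0.14°) = -5.85°

-66.1 dB, -5.9°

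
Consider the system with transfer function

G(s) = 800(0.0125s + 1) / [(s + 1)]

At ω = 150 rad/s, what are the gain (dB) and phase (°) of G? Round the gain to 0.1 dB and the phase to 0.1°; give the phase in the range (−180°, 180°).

At ω = 150 rad/s:
zero (1 + j150·0.0125) = 1 + j1.875 → |·| ≈ 2.125, ∠ ≈ 61.93°
pole (1 + j150·1) = 1 + j150 → |·| ≈ 150, ∠ ≈ 89.62°
|G| = 800 · 2.125 / (150) ≈ 11.333
Gain = 20 log₁₀(11.333) ≈ 21.09 dB
∠G = (61.93°) − (89.62°) = -27.69°

21.1 dB, -27.7°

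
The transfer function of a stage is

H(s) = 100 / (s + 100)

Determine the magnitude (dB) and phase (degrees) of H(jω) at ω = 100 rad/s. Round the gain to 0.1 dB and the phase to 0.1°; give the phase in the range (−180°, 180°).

At s = jω = j100:
pole (s+100): 100 + j100 → |·| = √(100²+100²) = √20000 ≈ 141.42, ∠ = arctan(100/100) ≈ 45.00°
|H| = 100 / 141.42 ≈ 0.70711
Gain = 20 log₁₀(0.70711) ≈ -3.01 dB
∠H = 0.00° − 45.00° = -45.00°

-3.0 dB, -45.0°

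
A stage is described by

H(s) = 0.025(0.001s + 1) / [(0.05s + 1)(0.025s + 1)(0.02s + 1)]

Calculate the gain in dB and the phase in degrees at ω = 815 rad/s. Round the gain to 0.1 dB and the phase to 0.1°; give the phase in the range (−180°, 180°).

At ω = 815 rad/s:
zero (1 + j815·0.001) = 1 + j0.815 → |·| ≈ 1.29, ∠ ≈ 39.18°
pole (1 + j815·0.05) = 1 + j40.75 → |·| ≈ 40.762, ∠ ≈ 88.59°
pole (1 + j815·0.025) = 1 + j20.375 → |·| ≈ 20.4, ∠ ≈ 87.19°
pole (1 + j815·0.02) = 1 + j16.3 → |·| ≈ 16.331, ∠ ≈ 86.49°
|H| = 0.025 · 1.29 / (40.762 · 20.4 · 16.331) ≈ 2.3748e-06
Gain = 20 log₁₀(2.3748e-06) ≈ -112.49 dB
∠H = (39.18°) − (88.59° + 87.19° + 86.49°) = -223.09° ≡ 136.91° (principal value)

-112.5 dB, 136.9°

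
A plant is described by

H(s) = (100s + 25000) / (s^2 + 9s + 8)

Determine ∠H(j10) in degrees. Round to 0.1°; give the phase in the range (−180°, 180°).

Substitute s = j10:
Numerator: 100(j10) + 25000 = 25000 + j1000
Denominator: (j10)^2 + 9(j10) + 8 = -92 + j90
|N| = √(25000² + 1000²) ≈ 25020, ∠N ≈ 2.29°
|D| = √(92² + 90²) ≈ 128.7, ∠D ≈ 135.63°
∠H = 2.29° − 135.63° = -133.34°

-133.3°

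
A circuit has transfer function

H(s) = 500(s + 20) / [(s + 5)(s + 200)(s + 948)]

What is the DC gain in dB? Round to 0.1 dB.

-39.5 dB

H(0) = 500·20 / (5·200·948) ≈ 0.010549
20 log₁₀(0.010549) ≈ -39.54 dB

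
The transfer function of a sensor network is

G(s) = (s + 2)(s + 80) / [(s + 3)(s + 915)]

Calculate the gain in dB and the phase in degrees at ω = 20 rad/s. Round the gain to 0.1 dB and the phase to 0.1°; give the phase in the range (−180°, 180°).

-21.0 dB, 15.6°

At s = jω = j20:
zero (s+2): 2 + j20 → |·| = √(2²+20²) = √404 ≈ 20.1, ∠ = arctan(20/2) ≈ 84.29°
zero (s+80): 80 + j20 → |·| = √(80²+20²) = √6800 ≈ 82.462, ∠ = arctan(20/80) ≈ 14.04°
pole (s+3): 3 + j20 → |·| = √(3²+20²) = √409 ≈ 20.224, ∠ = arctan(20/3) ≈ 81.47°
pole (s+915): 915 + j20 → |·| = √(915²+20²) = √837625 ≈ 915.22, ∠ = arctan(20/915) ≈ 1.25°
|G| = 1 · 1657.5 / 18509 ≈ 0.089551
Gain = 20 log₁₀(0.089551) ≈ -20.96 dB
∠G = 98.33° − 82.72° = 15.61°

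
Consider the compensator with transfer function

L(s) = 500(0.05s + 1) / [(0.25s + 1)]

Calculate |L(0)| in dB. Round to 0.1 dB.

L(0) = 500 · 1 / 1 = 500
20 log₁₀(500) ≈ 53.98 dB

54.0 dB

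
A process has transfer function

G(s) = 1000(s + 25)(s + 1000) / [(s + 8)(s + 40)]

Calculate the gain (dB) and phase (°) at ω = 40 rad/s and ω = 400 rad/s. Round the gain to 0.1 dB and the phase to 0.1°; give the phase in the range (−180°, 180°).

At s = jω = j40:
zero (s+25): 25 + j40 → |·| = √(25²+40²) = √2225 ≈ 47.17, ∠ = arctan(40/25) ≈ 57.99°
zero (s+1000): 1000 + j40 → |·| = √(1000²+40²) = √1001600 ≈ 1000.8, ∠ = arctan(40/1000) ≈ 2.29°
pole (s+8): 8 + j40 → |·| = √(8²+40²) = √1664 ≈ 40.792, ∠ = arctan(40/8) ≈ 78.69°
pole (s+40): 40 + j40 → |·| = √(40²+40²) = √3200 ≈ 56.569, ∠ = arctan(40/40) ≈ 45.00°
|G| = 1000 · 47208 / 2307.6 ≈ 20458
Gain = 20 log₁₀(20458) ≈ 86.22 dB
∠G = 60.28° − 123.69° = -63.41°

At s = jω = j400:
zero (s+25): 25 + j400 → |·| = √(25²+400²) = √160625 ≈ 400.78, ∠ = arctan(400/25) ≈ 86.42°
zero (s+1000): 1000 + j400 → |·| = √(1000²+400²) = √1160000 ≈ 1077, ∠ = arctan(400/1000) ≈ 21.80°
pole (s+8): 8 + j400 → |·| = √(8²+400²) = √160064 ≈ 400.08, ∠ = arctan(400/8) ≈ 88.85°
pole (s+40): 40 + j400 → |·| = √(40²+400²) = √161600 ≈ 402, ∠ = arctan(400/40) ≈ 84.29°
|G| = 1000 · 4.3164e+05 / 1.6083e+05 ≈ 2683.8
Gain = 20 log₁₀(2683.8) ≈ 68.58 dB
∠G = 108.22° − 173.14° = -64.92°

ω = 40: 86.2 dB, -63.4°; ω = 400: 68.6 dB, -64.9°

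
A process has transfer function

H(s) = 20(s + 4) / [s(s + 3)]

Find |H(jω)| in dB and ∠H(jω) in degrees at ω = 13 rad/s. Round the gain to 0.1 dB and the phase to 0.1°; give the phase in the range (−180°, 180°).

At s = jω = j13:
zero (s+4): 4 + j13 → |·| = √(4²+13²) = √185 ≈ 13.601, ∠ = arctan(13/4) ≈ 72.90°
pole (s+3): 3 + j13 → |·| = √(3²+13²) = √178 ≈ 13.342, ∠ = arctan(13/3) ≈ 77.01°
pole at origin: |s| = 13, ∠ = 90.00° (in denominator)
|H| = 20 · 13.601 / 173.45 ≈ 1.5683
Gain = 20 log₁₀(1.5683) ≈ 3.91 dB
∠H = 72.90° − 167.01° = -94.11°

3.9 dB, -94.1°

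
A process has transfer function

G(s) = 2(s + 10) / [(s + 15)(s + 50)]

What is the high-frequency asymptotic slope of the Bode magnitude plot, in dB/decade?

Each pole contributes −20 dB/decade at high frequency; each zero contributes +20 dB/decade.
Net: 1 zero(s) − 2 pole(s) → -20 dB/decade.

-20 dB/decade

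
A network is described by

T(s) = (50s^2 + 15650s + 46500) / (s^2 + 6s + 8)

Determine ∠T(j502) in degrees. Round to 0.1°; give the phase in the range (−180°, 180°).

Substitute s = j502:
Numerator: 50(j502)^2 + 15650(j502) + 46500 = -12553700 + j7856300
Denominator: (j502)^2 + 6(j502) + 8 = -251996 + j3012
|N| = √(12553700² + 7856300²) ≈ 1.4809e+07, ∠N ≈ 147.96°
|D| = √(251996² + 3012²) ≈ 2.5201e+05, ∠D ≈ 179.32°
∠T = 147.96° − 179.32° = -31.36°

-31.4°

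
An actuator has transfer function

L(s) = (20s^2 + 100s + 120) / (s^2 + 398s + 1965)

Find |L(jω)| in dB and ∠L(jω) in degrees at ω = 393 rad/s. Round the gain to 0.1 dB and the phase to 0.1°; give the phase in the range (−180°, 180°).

23.0 dB, 45.0°

Substitute s = j393:
Numerator: 20(j393)^2 + 100(j393) + 120 = -3088860 + j39300
Denominator: (j393)^2 + 398(j393) + 1965 = -152484 + j156414
|N| = √(3088860² + 39300²) ≈ 3.0891e+06, ∠N ≈ 179.27°
|D| = √(152484² + 156414²) ≈ 2.1844e+05, ∠D ≈ 134.27°
|L| = 3.0891e+06 / 2.1844e+05 ≈ 14.142
Gain = 20 log₁₀(14.142) ≈ 23.01 dB
∠L = 179.27° − 134.27° = 45.00°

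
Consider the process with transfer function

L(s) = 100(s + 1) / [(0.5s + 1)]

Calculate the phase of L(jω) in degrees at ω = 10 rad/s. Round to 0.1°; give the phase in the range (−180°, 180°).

At ω = 10 rad/s:
zero (1 + j10·1) = 1 + j10 → |·| ≈ 10.05, ∠ ≈ 84.29°
pole (1 + j10·0.5) = 1 + j5 → |·| ≈ 5.099, ∠ ≈ 78.69°
∠L = (84.29°) − (78.69°) = 5.60°

5.6°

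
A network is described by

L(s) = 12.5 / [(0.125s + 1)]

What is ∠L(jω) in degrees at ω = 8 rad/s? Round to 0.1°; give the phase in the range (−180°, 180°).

At ω = 8 rad/s:
pole (1 + j8·0.125) = 1 + j1 → |·| ≈ 1.4142, ∠ ≈ 45.00°
∠L = (0°) − (45.00°) = -45.00°

-45.0°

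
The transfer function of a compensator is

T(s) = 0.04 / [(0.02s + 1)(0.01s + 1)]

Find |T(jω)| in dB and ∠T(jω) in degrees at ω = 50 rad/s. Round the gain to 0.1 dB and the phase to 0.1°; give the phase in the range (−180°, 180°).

-31.9 dB, -71.6°

At ω = 50 rad/s:
pole (1 + j50·0.02) = 1 + j1 → |·| ≈ 1.4142, ∠ ≈ 45.00°
pole (1 + j50·0.01) = 1 + j0.5 → |·| ≈ 1.118, ∠ ≈ 26.57°
|T| = 0.04 · 1 / (1.4142 · 1.118) ≈ 0.025299
Gain = 20 log₁₀(0.025299) ≈ -31.94 dB
∠T = (0°) − (45.00° + 26.57°) = -71.57°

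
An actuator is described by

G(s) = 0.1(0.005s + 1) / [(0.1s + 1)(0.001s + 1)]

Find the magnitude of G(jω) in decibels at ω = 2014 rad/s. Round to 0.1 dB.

At ω = 2014 rad/s:
zero (1 + j2014·0.005) = 1 + j10.07 → |·| ≈ 10.12, ∠ ≈ 84.33°
pole (1 + j2014·0.1) = 1 + j201.4 → |·| ≈ 201.4, ∠ ≈ 89.72°
pole (1 + j2014·0.001) = 1 + j2.014 → |·| ≈ 2.2486, ∠ ≈ 63.59°
|G| = 0.1 · 10.12 / (201.4 · 2.2486) ≈ 0.0022346
Gain = 20 log₁₀(0.0022346) ≈ -53.02 dB

-53.0 dB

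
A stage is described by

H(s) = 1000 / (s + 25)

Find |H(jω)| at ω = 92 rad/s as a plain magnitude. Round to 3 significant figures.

10.5

At s = jω = j92:
pole (s+25): 25 + j92 → |·| = √(25²+92²) = √9089 ≈ 95.336, ∠ = arctan(92/25) ≈ 74.80°
|H| = 1000 / 95.336 ≈ 10.489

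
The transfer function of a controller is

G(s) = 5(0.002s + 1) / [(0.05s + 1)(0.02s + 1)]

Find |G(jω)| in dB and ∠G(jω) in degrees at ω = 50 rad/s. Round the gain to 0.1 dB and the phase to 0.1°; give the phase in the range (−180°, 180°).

At ω = 50 rad/s:
zero (1 + j50·0.002) = 1 + j0.1 → |·| ≈ 1.005, ∠ ≈ 5.71°
pole (1 + j50·0.05) = 1 + j2.5 → |·| ≈ 2.6926, ∠ ≈ 68.20°
pole (1 + j50·0.02) = 1 + j1 → |·| ≈ 1.4142, ∠ ≈ 45.00°
|G| = 5 · 1.005 / (2.6926 · 1.4142) ≈ 1.3196
Gain = 20 log₁₀(1.3196) ≈ 2.41 dB
∠G = (5.71°) − (68.20° + 45.00°) = -107.49°

2.4 dB, -107.5°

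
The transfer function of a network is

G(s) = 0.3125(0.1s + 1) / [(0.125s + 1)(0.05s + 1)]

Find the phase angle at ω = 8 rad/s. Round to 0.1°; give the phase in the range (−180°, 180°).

-28.1°

At ω = 8 rad/s:
zero (1 + j8·0.1) = 1 + j0.8 → |·| ≈ 1.2806, ∠ ≈ 38.66°
pole (1 + j8·0.125) = 1 + j1 → |·| ≈ 1.4142, ∠ ≈ 45.00°
pole (1 + j8·0.05) = 1 + j0.4 → |·| ≈ 1.077, ∠ ≈ 21.80°
∠G = (38.66°) − (45.00° + 21.80°) = -28.14°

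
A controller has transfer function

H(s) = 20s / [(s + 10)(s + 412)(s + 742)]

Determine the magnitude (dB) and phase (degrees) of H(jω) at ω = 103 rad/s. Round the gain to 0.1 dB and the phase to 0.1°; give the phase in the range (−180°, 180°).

-84.1 dB, -16.4°

At s = jω = j103:
zero at origin: s = j103 → |·| = 103, ∠ = 90.00°
pole (s+10): 10 + j103 → |·| = √(10²+103²) = √10709 ≈ 103.48, ∠ = arctan(103/10) ≈ 84.45°
pole (s+412): 412 + j103 → |·| = √(412²+103²) = √180353 ≈ 424.68, ∠ = arctan(103/412) ≈ 14.04°
pole (s+742): 742 + j103 → |·| = √(742²+103²) = √561173 ≈ 749.11, ∠ = arctan(103/742) ≈ 7.90°
|H| = 20 · 103 / 3.292e+07 ≈ 6.2576e-05
Gain = 20 log₁₀(6.2576e-05) ≈ -84.07 dB
∠H = 90.00° − 106.39° = -16.39°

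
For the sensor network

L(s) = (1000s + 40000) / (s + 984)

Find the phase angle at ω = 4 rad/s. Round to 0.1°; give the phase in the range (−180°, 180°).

Substitute s = j4:
Numerator: 1000(j4) + 40000 = 40000 + j4000
Denominator: (j4) + 984 = 984 + j4
|N| = √(40000² + 4000²) ≈ 40200, ∠N ≈ 5.71°
|D| = √(984² + 4²) ≈ 984.01, ∠D ≈ 0.23°
∠L = 5.71° − 0.23° = 5.48°

5.5°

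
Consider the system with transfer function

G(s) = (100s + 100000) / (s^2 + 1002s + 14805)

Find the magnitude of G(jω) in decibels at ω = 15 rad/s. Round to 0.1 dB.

13.6 dB

Substitute s = j15:
Numerator: 100(j15) + 100000 = 100000 + j1500
Denominator: (j15)^2 + 1002(j15) + 14805 = 14580 + j15030
|N| = √(100000² + 1500²) ≈ 1.0001e+05, ∠N ≈ 0.86°
|D| = √(14580² + 15030²) ≈ 20940, ∠D ≈ 45.87°
|G| = 1.0001e+05 / 20940 ≈ 4.776
Gain = 20 log₁₀(4.776) ≈ 13.58 dB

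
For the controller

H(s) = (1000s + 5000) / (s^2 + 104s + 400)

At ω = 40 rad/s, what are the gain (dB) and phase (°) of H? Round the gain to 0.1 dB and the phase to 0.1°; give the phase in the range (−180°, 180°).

19.4 dB, -23.2°

Substitute s = j40:
Numerator: 1000(j40) + 5000 = 5000 + j40000
Denominator: (j40)^2 + 104(j40) + 400 = -1200 + j4160
|N| = √(5000² + 40000²) ≈ 40311, ∠N ≈ 82.87°
|D| = √(1200² + 4160²) ≈ 4329.6, ∠D ≈ 106.09°
|H| = 40311 / 4329.6 ≈ 9.3106
Gain = 20 log₁₀(9.3106) ≈ 19.38 dB
∠H = 82.87° − 106.09° = -23.22°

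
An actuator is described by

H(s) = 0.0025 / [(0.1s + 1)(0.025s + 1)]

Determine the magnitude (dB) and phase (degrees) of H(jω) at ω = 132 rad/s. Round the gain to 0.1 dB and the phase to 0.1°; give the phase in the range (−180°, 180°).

At ω = 132 rad/s:
pole (1 + j132·0.1) = 1 + j13.2 → |·| ≈ 13.238, ∠ ≈ 85.67°
pole (1 + j132·0.025) = 1 + j3.3 → |·| ≈ 3.4482, ∠ ≈ 73.14°
|H| = 0.0025 · 1 / (13.238 · 3.4482) ≈ 5.4768e-05
Gain = 20 log₁₀(5.4768e-05) ≈ -85.23 dB
∠H = (0°) − (85.67° + 73.14°) = -158.81°

-85.2 dB, -158.8°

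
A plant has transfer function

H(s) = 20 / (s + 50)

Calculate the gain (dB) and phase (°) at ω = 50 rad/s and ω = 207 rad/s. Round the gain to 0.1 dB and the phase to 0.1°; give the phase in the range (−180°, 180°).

Substitute s = j50:
Numerator: 20 = 20 + j0
Denominator: (j50) + 50 = 50 + j50
|N| = √(20² + 0²) ≈ 20, ∠N ≈ 0.00°
|D| = √(50² + 50²) ≈ 70.711, ∠D ≈ 45.00°
|H| = 20 / 70.711 ≈ 0.28284
Gain = 20 log₁₀(0.28284) ≈ -10.97 dB
∠H = 0.00° − 45.00° = -45.00°

Substitute s = j207:
Numerator: 20 = 20 + j0
Denominator: (j207) + 50 = 50 + j207
|N| = √(20² + 0²) ≈ 20, ∠N ≈ 0.00°
|D| = √(50² + 207²) ≈ 212.95, ∠D ≈ 76.42°
|H| = 20 / 212.95 ≈ 0.093919
Gain = 20 log₁₀(0.093919) ≈ -20.54 dB
∠H = 0.00° − 76.42° = -76.42°

ω = 50: -11.0 dB, -45.0°; ω = 207: -20.5 dB, -76.4°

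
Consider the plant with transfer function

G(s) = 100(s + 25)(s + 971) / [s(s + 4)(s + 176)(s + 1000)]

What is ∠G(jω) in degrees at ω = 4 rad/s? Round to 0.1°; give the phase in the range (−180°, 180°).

At s = jω = j4:
zero (s+25): 25 + j4 → |·| = √(25²+4²) = √641 ≈ 25.318, ∠ = arctan(4/25) ≈ 9.09°
zero (s+971): 971 + j4 → |·| = √(971²+4²) = √942857 ≈ 971.01, ∠ = arctan(4/971) ≈ 0.24°
pole (s+4): 4 + j4 → |·| = √(4²+4²) = √32 ≈ 5.6569, ∠ = arctan(4/4) ≈ 45.00°
pole (s+176): 176 + j4 → |·| = √(176²+4²) = √30992 ≈ 176.05, ∠ = arctan(4/176) ≈ 1.30°
pole (s+1000): 1000 + j4 → |·| = √(1000²+4²) = √1000016 ≈ 1000, ∠ = arctan(4/1000) ≈ 0.23°
pole at origin: |s| = 4, ∠ = 90.00° (in denominator)
∠G = 9.33° − 136.53° = -127.20°

-127.2°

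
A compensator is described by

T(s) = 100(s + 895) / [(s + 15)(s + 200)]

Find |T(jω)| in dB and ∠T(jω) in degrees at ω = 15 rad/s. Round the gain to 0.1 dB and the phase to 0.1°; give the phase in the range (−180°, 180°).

At s = jω = j15:
zero (s+895): 895 + j15 → |·| = √(895²+15²) = √801250 ≈ 895.13, ∠ = arctan(15/895) ≈ 0.96°
pole (s+15): 15 + j15 → |·| = √(15²+15²) = √450 ≈ 21.213, ∠ = arctan(15/15) ≈ 45.00°
pole (s+200): 200 + j15 → |·| = √(200²+15²) = √40225 ≈ 200.56, ∠ = arctan(15/200) ≈ 4.29°
|T| = 100 · 895.13 / 4254.5 ≈ 21.04
Gain = 20 log₁₀(21.04) ≈ 26.46 dB
∠T = 0.96° − 49.29° = -48.33°

26.5 dB, -48.3°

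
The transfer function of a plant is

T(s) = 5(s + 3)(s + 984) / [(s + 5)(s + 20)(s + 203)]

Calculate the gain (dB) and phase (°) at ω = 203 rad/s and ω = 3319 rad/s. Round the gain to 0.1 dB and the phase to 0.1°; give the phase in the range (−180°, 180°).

At s = jω = j203:
zero (s+3): 3 + j203 → |·| = √(3²+203²) = √41218 ≈ 203.02, ∠ = arctan(203/3) ≈ 89.15°
zero (s+984): 984 + j203 → |·| = √(984²+203²) = √1009465 ≈ 1004.7, ∠ = arctan(203/984) ≈ 11.66°
pole (s+5): 5 + j203 → |·| = √(5²+203²) = √41234 ≈ 203.06, ∠ = arctan(203/5) ≈ 88.59°
pole (s+20): 20 + j203 → |·| = √(20²+203²) = √41609 ≈ 203.98, ∠ = arctan(203/20) ≈ 84.37°
pole (s+203): 203 + j203 → |·| = √(203²+203²) = √82418 ≈ 287.09, ∠ = arctan(203/203) ≈ 45.00°
|T| = 5 · 2.0397e+05 / 1.1891e+07 ≈ 0.085767
Gain = 20 log₁₀(0.085767) ≈ -21.33 dB
∠T = 100.81° − 217.96° = -117.15°

At s = jω = j3319:
zero (s+3): 3 + j3319 → |·| = √(3²+3319²) = √11015770 ≈ 3319, ∠ = arctan(3319/3) ≈ 89.95°
zero (s+984): 984 + j3319 → |·| = √(984²+3319²) = √11984017 ≈ 3461.8, ∠ = arctan(3319/984) ≈ 73.49°
pole (s+5): 5 + j3319 → |·| = √(5²+3319²) = √11015786 ≈ 3319, ∠ = arctan(3319/5) ≈ 89.91°
pole (s+20): 20 + j3319 → |·| = √(20²+3319²) = √11016161 ≈ 3319.1, ∠ = arctan(3319/20) ≈ 89.65°
pole (s+203): 203 + j3319 → |·| = √(203²+3319²) = √11056970 ≈ 3325.2, ∠ = arctan(3319/203) ≈ 86.50°
|T| = 5 · 1.149e+07 / 3.6631e+10 ≈ 0.0015683
Gain = 20 log₁₀(0.0015683) ≈ -56.09 dB
∠T = 163.44° − 266.06° = -102.62°

ω = 203: -21.3 dB, -117.2°; ω = 3319: -56.1 dB, -102.6°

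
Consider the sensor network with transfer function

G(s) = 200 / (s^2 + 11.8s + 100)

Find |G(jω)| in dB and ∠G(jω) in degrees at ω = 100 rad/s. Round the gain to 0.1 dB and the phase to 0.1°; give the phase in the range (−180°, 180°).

-34.0 dB, -173.2°

At s = jω = j100:
quadratic: (j100)² + 11.8·j100 + 100 = -9900 + j1180 → |·| ≈ 9970.1, ∠ ≈ 173.20°
|G| = 200 / 9970.1 ≈ 0.02006
Gain = 20 log₁₀(0.02006) ≈ -33.95 dB
∠G = 0.00° − 173.20° = -173.20°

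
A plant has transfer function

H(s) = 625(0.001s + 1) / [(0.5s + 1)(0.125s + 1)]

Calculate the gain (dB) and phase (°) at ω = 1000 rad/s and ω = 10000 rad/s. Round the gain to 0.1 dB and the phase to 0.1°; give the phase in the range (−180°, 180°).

At ω = 1000 rad/s:
zero (1 + j1000·0.001) = 1 + j1 → |·| ≈ 1.4142, ∠ ≈ 45.00°
pole (1 + j1000·0.5) = 1 + j500 → |·| ≈ 500, ∠ ≈ 89.89°
pole (1 + j1000·0.125) = 1 + j125 → |·| ≈ 125, ∠ ≈ 89.54°
|H| = 625 · 1.4142 / (500 · 125) ≈ 0.014142
Gain = 20 log₁₀(0.014142) ≈ -36.99 dB
∠H = (45.00°) − (89.89° + 89.54°) = -134.43°

At ω = 10000 rad/s:
zero (1 + j10000·0.001) = 1 + j10 → |·| ≈ 10.05, ∠ ≈ 84.29°
pole (1 + j10000·0.5) = 1 + j5000 → |·| ≈ 5000, ∠ ≈ 89.99°
pole (1 + j10000·0.125) = 1 + j1250 → |·| ≈ 1250, ∠ ≈ 89.95°
|H| = 625 · 10.05 / (5000 · 1250) ≈ 0.001005
Gain = 20 log₁₀(0.001005) ≈ -59.96 dB
∠H = (84.29°) − (89.99° + 89.95°) = -95.65°

ω = 1000: -37.0 dB, -134.4°; ω = 10000: -60.0 dB, -95.7°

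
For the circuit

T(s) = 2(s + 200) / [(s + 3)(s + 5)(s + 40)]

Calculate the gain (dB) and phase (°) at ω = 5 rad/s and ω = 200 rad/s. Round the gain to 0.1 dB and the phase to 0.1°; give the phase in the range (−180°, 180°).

At s = jω = j5:
zero (s+200): 200 + j5 → |·| = √(200²+5²) = √40025 ≈ 200.06, ∠ = arctan(5/200) ≈ 1.43°
pole (s+3): 3 + j5 → |·| = √(3²+5²) = √34 ≈ 5.831, ∠ = arctan(5/3) ≈ 59.04°
pole (s+5): 5 + j5 → |·| = √(5²+5²) = √50 ≈ 7.0711, ∠ = arctan(5/5) ≈ 45.00°
pole (s+40): 40 + j5 → |·| = √(40²+5²) = √1625 ≈ 40.311, ∠ = arctan(5/40) ≈ 7.13°
|T| = 2 · 200.06 / 1662.1 ≈ 0.24073
Gain = 20 log₁₀(0.24073) ≈ -12.37 dB
∠T = 1.43° − 111.17° = -109.74°

At s = jω = j200:
zero (s+200): 200 + j200 → |·| = √(200²+200²) = √80000 ≈ 282.84, ∠ = arctan(200/200) ≈ 45.00°
pole (s+3): 3 + j200 → |·| = √(3²+200²) = √40009 ≈ 200.02, ∠ = arctan(200/3) ≈ 89.14°
pole (s+5): 5 + j200 → |·| = √(5²+200²) = √40025 ≈ 200.06, ∠ = arctan(200/5) ≈ 88.57°
pole (s+40): 40 + j200 → |·| = √(40²+200²) = √41600 ≈ 203.96, ∠ = arctan(200/40) ≈ 78.69°
|T| = 2 · 282.84 / 8.1617e+06 ≈ 6.9309e-05
Gain = 20 log₁₀(6.9309e-05) ≈ -83.18 dB
∠T = 45.00° − 256.40° = -211.40° ≡ 148.60° (principal value)

ω = 5: -12.4 dB, -109.7°; ω = 200: -83.2 dB, 148.6°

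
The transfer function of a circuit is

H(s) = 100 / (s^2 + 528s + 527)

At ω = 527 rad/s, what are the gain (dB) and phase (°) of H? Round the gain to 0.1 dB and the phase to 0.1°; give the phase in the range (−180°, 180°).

Substitute s = j527:
Numerator: 100 = 100 + j0
Denominator: (j527)^2 + 528(j527) + 527 = -277202 + j278256
|N| = √(100² + 0²) ≈ 100, ∠N ≈ 0.00°
|D| = √(277202² + 278256²) ≈ 3.9277e+05, ∠D ≈ 134.89°
|H| = 100 / 3.9277e+05 ≈ 0.0002546
Gain = 20 log₁₀(0.0002546) ≈ -71.88 dB
∠H = 0.00° − 134.89° = -134.89°

-71.9 dB, -134.9°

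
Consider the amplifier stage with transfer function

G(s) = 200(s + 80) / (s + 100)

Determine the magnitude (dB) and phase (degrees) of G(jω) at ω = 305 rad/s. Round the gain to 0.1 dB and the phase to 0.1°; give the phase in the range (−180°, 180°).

45.9 dB, 3.5°

At s = jω = j305:
zero (s+80): 80 + j305 → |·| = √(80²+305²) = √99425 ≈ 315.32, ∠ = arctan(305/80) ≈ 75.30°
pole (s+100): 100 + j305 → |·| = √(100²+305²) = √103025 ≈ 320.98, ∠ = arctan(305/100) ≈ 71.85°
|G| = 200 · 315.32 / 320.98 ≈ 196.47
Gain = 20 log₁₀(196.47) ≈ 45.87 dB
∠G = 75.30° − 71.85° = 3.45°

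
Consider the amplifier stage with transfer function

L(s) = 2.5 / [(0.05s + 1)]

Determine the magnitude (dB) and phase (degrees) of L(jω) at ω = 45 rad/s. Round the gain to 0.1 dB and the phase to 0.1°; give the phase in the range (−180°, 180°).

At ω = 45 rad/s:
pole (1 + j45·0.05) = 1 + j2.25 → |·| ≈ 2.4622, ∠ ≈ 66.04°
|L| = 2.5 · 1 / (2.4622) ≈ 1.0154
Gain = 20 log₁₀(1.0154) ≈ 0.13 dB
∠L = (0°) − (66.04°) = -66.04°

0.1 dB, -66.0°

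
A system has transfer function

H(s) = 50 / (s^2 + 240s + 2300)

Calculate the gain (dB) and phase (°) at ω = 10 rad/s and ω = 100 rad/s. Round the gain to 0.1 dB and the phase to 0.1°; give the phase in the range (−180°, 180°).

Substitute s = j10:
Numerator: 50 = 50 + j0
Denominator: (j10)^2 + 240(j10) + 2300 = 2200 + j2400
|N| = √(50² + 0²) ≈ 50, ∠N ≈ 0.00°
|D| = √(2200² + 2400²) ≈ 3255.8, ∠D ≈ 47.49°
|H| = 50 / 3255.8 ≈ 0.015357
Gain = 20 log₁₀(0.015357) ≈ -36.27 dB
∠H = 0.00° − 47.49° = -47.49°

Substitute s = j100:
Numerator: 50 = 50 + j0
Denominator: (j100)^2 + 240(j100) + 2300 = -7700 + j24000
|N| = √(50² + 0²) ≈ 50, ∠N ≈ 0.00°
|D| = √(7700² + 24000²) ≈ 25205, ∠D ≈ 107.79°
|H| = 50 / 25205 ≈ 0.0019837
Gain = 20 log₁₀(0.0019837) ≈ -54.05 dB
∠H = 0.00° − 107.79° = -107.79°

ω = 10: -36.3 dB, -47.5°; ω = 100: -54.1 dB, -107.8°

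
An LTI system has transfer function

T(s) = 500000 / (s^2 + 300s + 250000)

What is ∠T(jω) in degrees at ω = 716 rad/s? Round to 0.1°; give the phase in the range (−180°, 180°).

At s = jω = j716:
quadratic: (j716)² + 300·j716 + 250000 = -262656 + j214800 → |·| ≈ 3.393e+05, ∠ ≈ 140.72°
∠T = 0.00° − 140.72° = -140.72°

-140.7°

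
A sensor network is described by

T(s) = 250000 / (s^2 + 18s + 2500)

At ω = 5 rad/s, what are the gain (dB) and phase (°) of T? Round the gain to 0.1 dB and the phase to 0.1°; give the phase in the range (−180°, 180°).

40.1 dB, -2.1°

At s = jω = j5:
quadratic: (j5)² + 18·j5 + 2500 = 2475 + j90 → |·| ≈ 2476.6, ∠ ≈ 2.08°
|T| = 250000 / 2476.6 ≈ 100.94
Gain = 20 log₁₀(100.94) ≈ 40.08 dB
∠T = 0.00° − 2.08° = -2.08°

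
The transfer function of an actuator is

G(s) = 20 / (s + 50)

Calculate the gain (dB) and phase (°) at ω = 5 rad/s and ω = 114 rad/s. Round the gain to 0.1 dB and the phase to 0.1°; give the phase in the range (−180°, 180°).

ω = 5: -8.0 dB, -5.7°; ω = 114: -15.9 dB, -66.3°

At s = jω = j5:
pole (s+50): 50 + j5 → |·| = √(50²+5²) = √2525 ≈ 50.249, ∠ = arctan(5/50) ≈ 5.71°
|G| = 20 / 50.249 ≈ 0.39802
Gain = 20 log₁₀(0.39802) ≈ -8.00 dB
∠G = 0.00° − 5.71° = -5.71°

At s = jω = j114:
pole (s+50): 50 + j114 → |·| = √(50²+114²) = √15496 ≈ 124.48, ∠ = arctan(114/50) ≈ 66.32°
|G| = 20 / 124.48 ≈ 0.16067
Gain = 20 log₁₀(0.16067) ≈ -15.88 dB
∠G = 0.00° − 66.32° = -66.32°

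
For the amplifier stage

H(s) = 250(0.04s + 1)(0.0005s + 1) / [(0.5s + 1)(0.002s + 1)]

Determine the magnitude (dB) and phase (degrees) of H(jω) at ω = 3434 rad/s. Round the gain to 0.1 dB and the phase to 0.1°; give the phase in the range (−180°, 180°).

15.2 dB, -22.3°

At ω = 3434 rad/s:
zero (1 + j3434·0.04) = 1 + j137.36 → |·| ≈ 137.36, ∠ ≈ 89.58°
zero (1 + j3434·0.0005) = 1 + j1.717 → |·| ≈ 1.987, ∠ ≈ 59.78°
pole (1 + j3434·0.5) = 1 + j1717 → |·| ≈ 1717, ∠ ≈ 89.97°
pole (1 + j3434·0.002) = 1 + j6.868 → |·| ≈ 6.9404, ∠ ≈ 81.72°
|H| = 250 · 137.36 · 1.987 / (1717 · 6.9404) ≈ 5.7259
Gain = 20 log₁₀(5.7259) ≈ 15.16 dB
∠H = (89.58° + 59.78°) − (89.97° + 81.72°) = -22.33°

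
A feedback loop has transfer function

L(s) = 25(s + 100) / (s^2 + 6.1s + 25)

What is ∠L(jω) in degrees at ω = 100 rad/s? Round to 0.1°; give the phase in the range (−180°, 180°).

-131.5°

At s = jω = j100:
zero (s+100): 100 + j100 → |·| = √(100²+100²) = √20000 ≈ 141.42, ∠ = arctan(100/100) ≈ 45.00°
quadratic: (j100)² + 6.1·j100 + 25 = -9975 + j610 → |·| ≈ 9993.6, ∠ ≈ 176.50°
∠L = 45.00° − 176.50° = -131.50°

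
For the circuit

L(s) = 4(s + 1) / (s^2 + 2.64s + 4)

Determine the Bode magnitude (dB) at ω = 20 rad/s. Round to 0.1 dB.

-14.0 dB

At s = jω = j20:
zero (s+1): 1 + j20 → |·| = √(1²+20²) = √401 ≈ 20.025, ∠ = arctan(20/1) ≈ 87.14°
quadratic: (j20)² + 2.64·j20 + 4 = -396 + j52.8 → |·| ≈ 399.5, ∠ ≈ 172.41°
|L| = 4 · 20.025 / 399.5 ≈ 0.2005
Gain = 20 log₁₀(0.2005) ≈ -13.96 dB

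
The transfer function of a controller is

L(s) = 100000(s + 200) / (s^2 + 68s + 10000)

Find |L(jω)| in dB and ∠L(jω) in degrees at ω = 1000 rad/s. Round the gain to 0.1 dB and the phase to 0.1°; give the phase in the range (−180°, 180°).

40.2 dB, -97.4°

At s = jω = j1000:
zero (s+200): 200 + j1000 → |·| = √(200²+1000²) = √1040000 ≈ 1019.8, ∠ = arctan(1000/200) ≈ 78.69°
quadratic: (j1000)² + 68·j1000 + 10000 = -990000 + j68000 → |·| ≈ 9.9233e+05, ∠ ≈ 176.07°
|L| = 100000 · 1019.8 / 9.9233e+05 ≈ 102.77
Gain = 20 log₁₀(102.77) ≈ 40.24 dB
∠L = 78.69° − 176.07° = -97.38°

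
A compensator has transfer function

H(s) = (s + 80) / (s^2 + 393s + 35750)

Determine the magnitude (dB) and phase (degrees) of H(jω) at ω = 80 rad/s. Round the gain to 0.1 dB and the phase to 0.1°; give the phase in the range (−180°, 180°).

Substitute s = j80:
Numerator: (j80) + 80 = 80 + j80
Denominator: (j80)^2 + 393(j80) + 35750 = 29350 + j31440
|N| = √(80² + 80²) ≈ 113.14, ∠N ≈ 45.00°
|D| = √(29350² + 31440²) ≈ 43010, ∠D ≈ 46.97°
|H| = 113.14 / 43010 ≈ 0.0026306
Gain = 20 log₁₀(0.0026306) ≈ -51.60 dB
∠H = 45.00° − 46.97° = -1.97°

-51.6 dB, -2.0°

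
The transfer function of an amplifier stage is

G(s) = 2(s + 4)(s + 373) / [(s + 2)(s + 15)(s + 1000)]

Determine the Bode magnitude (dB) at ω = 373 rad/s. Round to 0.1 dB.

At s = jω = j373:
zero (s+4): 4 + j373 → |·| = √(4²+373²) = √139145 ≈ 373.02, ∠ = arctan(373/4) ≈ 89.39°
zero (s+373): 373 + j373 → |·| = √(373²+373²) = √278258 ≈ 527.5, ∠ = arctan(373/373) ≈ 45.00°
pole (s+2): 2 + j373 → |·| = √(2²+373²) = √139133 ≈ 373.01, ∠ = arctan(373/2) ≈ 89.69°
pole (s+15): 15 + j373 → |·| = √(15²+373²) = √139354 ≈ 373.3, ∠ = arctan(373/15) ≈ 87.70°
pole (s+1000): 1000 + j373 → |·| = √(1000²+373²) = √1139129 ≈ 1067.3, ∠ = arctan(373/1000) ≈ 20.46°
|G| = 2 · 1.9677e+05 / 1.4862e+08 ≈ 0.002648
Gain = 20 log₁₀(0.002648) ≈ -51.54 dB

-51.5 dB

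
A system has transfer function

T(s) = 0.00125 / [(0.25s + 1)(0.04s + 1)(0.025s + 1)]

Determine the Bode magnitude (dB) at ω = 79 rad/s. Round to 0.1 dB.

At ω = 79 rad/s:
pole (1 + j79·0.25) = 1 + j19.75 → |·| ≈ 19.775, ∠ ≈ 87.10°
pole (1 + j79·0.04) = 1 + j3.16 → |·| ≈ 3.3145, ∠ ≈ 72.44°
pole (1 + j79·0.025) = 1 + j1.975 → |·| ≈ 2.2137, ∠ ≈ 63.15°
|T| = 0.00125 · 1 / (19.775 · 3.3145 · 2.2137) ≈ 8.615e-06
Gain = 20 log₁₀(8.615e-06) ≈ -101.29 dB

-101.3 dB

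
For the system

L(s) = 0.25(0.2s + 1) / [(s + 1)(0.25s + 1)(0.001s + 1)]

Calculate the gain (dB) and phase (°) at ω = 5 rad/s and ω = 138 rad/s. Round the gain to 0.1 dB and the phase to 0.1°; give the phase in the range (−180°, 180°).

At ω = 5 rad/s:
zero (1 + j5·0.2) = 1 + j1 → |·| ≈ 1.4142, ∠ ≈ 45.00°
pole (1 + j5·1) = 1 + j5 → |·| ≈ 5.099, ∠ ≈ 78.69°
pole (1 + j5·0.25) = 1 + j1.25 → |·| ≈ 1.6008, ∠ ≈ 51.34°
pole (1 + j5·0.001) = 1 + j0.005 → |·| ≈ 1, ∠ ≈ 0.29°
|L| = 0.25 · 1.4142 / (5.099 · 1.6008 · 1) ≈ 0.043314
Gain = 20 log₁₀(0.043314) ≈ -27.27 dB
∠L = (45.00°) − (78.69° + 51.34° + 0.29°) = -85.32°

At ω = 138 rad/s:
zero (1 + j138·0.2) = 1 + j27.6 → |·| ≈ 27.618, ∠ ≈ 87.92°
pole (1 + j138·1) = 1 + j138 → |·| ≈ 138, ∠ ≈ 89.58°
pole (1 + j138·0.25) = 1 + j34.5 → |·| ≈ 34.514, ∠ ≈ 88.34°
pole (1 + j138·0.001) = 1 + j0.138 → |·| ≈ 1.0095, ∠ ≈ 7.86°
|L| = 0.25 · 27.618 / (138 · 34.514 · 1.0095) ≈ 0.001436
Gain = 20 log₁₀(0.001436) ≈ -56.86 dB
∠L = (87.92°) − (89.58° + 88.34° + 7.86°) = -97.86°

ω = 5: -27.3 dB, -85.3°; ω = 138: -56.9 dB, -97.9°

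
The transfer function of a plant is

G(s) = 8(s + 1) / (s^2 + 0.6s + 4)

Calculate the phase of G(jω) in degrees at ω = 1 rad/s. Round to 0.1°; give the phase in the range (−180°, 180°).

At s = jω = j1:
zero (s+1): 1 + j1 → |·| = √(1²+1²) = √2 ≈ 1.4142, ∠ = arctan(1/1) ≈ 45.00°
quadratic: (j1)² + 0.6·j1 + 4 = 3 + j0.6 → |·| ≈ 3.0594, ∠ ≈ 11.31°
∠G = 45.00° − 11.31° = 33.69°

33.7°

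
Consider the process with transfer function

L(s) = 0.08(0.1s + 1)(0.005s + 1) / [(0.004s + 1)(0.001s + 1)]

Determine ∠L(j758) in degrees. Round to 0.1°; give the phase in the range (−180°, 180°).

At ω = 758 rad/s:
zero (1 + j758·0.1) = 1 + j75.8 → |·| ≈ 75.807, ∠ ≈ 89.24°
zero (1 + j758·0.005) = 1 + j3.79 → |·| ≈ 3.9197, ∠ ≈ 75.22°
pole (1 + j758·0.004) = 1 + j3.032 → |·| ≈ 3.1927, ∠ ≈ 71.75°
pole (1 + j758·0.001) = 1 + j0.758 → |·| ≈ 1.2548, ∠ ≈ 37.16°
∠L = (89.24° + 75.22°) − (71.75° + 37.16°) = 55.55°

55.6°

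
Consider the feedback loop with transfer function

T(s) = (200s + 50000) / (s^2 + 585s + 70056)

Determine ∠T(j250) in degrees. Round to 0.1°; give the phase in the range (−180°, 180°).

Substitute s = j250:
Numerator: 200(j250) + 50000 = 50000 + j50000
Denominator: (j250)^2 + 585(j250) + 70056 = 7556 + j146250
|N| = √(50000² + 50000²) ≈ 70711, ∠N ≈ 45.00°
|D| = √(7556² + 146250²) ≈ 1.4645e+05, ∠D ≈ 87.04°
∠T = 45.00° − 87.04° = -42.04°

-42.0°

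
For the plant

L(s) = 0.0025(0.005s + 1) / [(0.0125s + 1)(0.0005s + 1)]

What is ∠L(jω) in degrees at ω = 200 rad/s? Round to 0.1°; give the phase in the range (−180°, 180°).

At ω = 200 rad/s:
zero (1 + j200·0.005) = 1 + j1 → |·| ≈ 1.4142, ∠ ≈ 45.00°
pole (1 + j200·0.0125) = 1 + j2.5 → |·| ≈ 2.6926, ∠ ≈ 68.20°
pole (1 + j200·0.0005) = 1 + j0.1 → |·| ≈ 1.005, ∠ ≈ 5.71°
∠L = (45.00°) − (68.20° + 5.71°) = -28.91°

-28.9°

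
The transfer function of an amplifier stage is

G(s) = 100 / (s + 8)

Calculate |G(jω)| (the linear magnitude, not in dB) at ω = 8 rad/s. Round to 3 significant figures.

At s = jω = j8:
pole (s+8): 8 + j8 → |·| = √(8²+8²) = √128 ≈ 11.314, ∠ = arctan(8/8) ≈ 45.00°
|G| = 100 / 11.314 ≈ 8.8386

8.84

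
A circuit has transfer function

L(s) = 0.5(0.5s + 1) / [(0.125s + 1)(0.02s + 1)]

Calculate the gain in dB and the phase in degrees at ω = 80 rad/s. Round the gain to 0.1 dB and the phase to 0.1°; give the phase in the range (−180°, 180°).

At ω = 80 rad/s:
zero (1 + j80·0.5) = 1 + j40 → |·| ≈ 40.012, ∠ ≈ 88.57°
pole (1 + j80·0.125) = 1 + j10 → |·| ≈ 10.05, ∠ ≈ 84.29°
pole (1 + j80·0.02) = 1 + j1.6 → |·| ≈ 1.8868, ∠ ≈ 57.99°
|L| = 0.5 · 40.012 / (10.05 · 1.8868) ≈ 1.055
Gain = 20 log₁₀(1.055) ≈ 0.47 dB
∠L = (88.57°) − (84.29° + 57.99°) = -53.71°

0.5 dB, -53.7°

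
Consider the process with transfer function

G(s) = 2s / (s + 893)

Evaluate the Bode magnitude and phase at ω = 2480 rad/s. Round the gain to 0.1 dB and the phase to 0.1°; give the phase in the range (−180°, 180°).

5.5 dB, 19.8°

At s = jω = j2480:
zero at origin: s = j2480 → |·| = 2480, ∠ = 90.00°
pole (s+893): 893 + j2480 → |·| = √(893²+2480²) = √6947849 ≈ 2635.9, ∠ = arctan(2480/893) ≈ 70.20°
|G| = 2 · 2480 / 2635.9 ≈ 1.8817
Gain = 20 log₁₀(1.8817) ≈ 5.49 dB
∠G = 90.00° − 70.20° = 19.80°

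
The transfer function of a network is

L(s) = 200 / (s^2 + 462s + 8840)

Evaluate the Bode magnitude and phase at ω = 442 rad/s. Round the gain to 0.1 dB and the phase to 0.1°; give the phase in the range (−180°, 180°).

-62.8 dB, -132.4°

Substitute s = j442:
Numerator: 200 = 200 + j0
Denominator: (j442)^2 + 462(j442) + 8840 = -186524 + j204204
|N| = √(200² + 0²) ≈ 200, ∠N ≈ 0.00°
|D| = √(186524² + 204204²) ≈ 2.7657e+05, ∠D ≈ 132.41°
|L| = 200 / 2.7657e+05 ≈ 0.00072314
Gain = 20 log₁₀(0.00072314) ≈ -62.82 dB
∠L = 0.00° − 132.41° = -132.41°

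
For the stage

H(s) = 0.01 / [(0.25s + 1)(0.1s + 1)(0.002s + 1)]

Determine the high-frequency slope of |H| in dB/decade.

Each pole contributes −20 dB/decade at high frequency; each zero contributes +20 dB/decade.
Net: 0 zero(s) − 3 pole(s) → -60 dB/decade.

-60 dB/decade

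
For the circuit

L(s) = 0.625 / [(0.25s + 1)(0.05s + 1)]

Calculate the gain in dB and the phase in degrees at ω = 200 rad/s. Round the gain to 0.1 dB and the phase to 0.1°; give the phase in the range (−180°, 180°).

-58.1 dB, -173.1°

At ω = 200 rad/s:
pole (1 + j200·0.25) = 1 + j50 → |·| ≈ 50.01, ∠ ≈ 88.85°
pole (1 + j200·0.05) = 1 + j10 → |·| ≈ 10.05, ∠ ≈ 84.29°
|L| = 0.625 · 1 / (50.01 · 10.05) ≈ 0.0012435
Gain = 20 log₁₀(0.0012435) ≈ -58.11 dB
∠L = (0°) − (88.85° + 84.29°) = -173.14°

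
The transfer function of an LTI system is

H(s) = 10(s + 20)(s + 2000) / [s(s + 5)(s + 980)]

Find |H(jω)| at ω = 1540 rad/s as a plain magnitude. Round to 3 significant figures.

At s = jω = j1540:
zero (s+20): 20 + j1540 → |·| = √(20²+1540²) = √2372000 ≈ 1540.1, ∠ = arctan(1540/20) ≈ 89.26°
zero (s+2000): 2000 + j1540 → |·| = √(2000²+1540²) = √6371600 ≈ 2524.2, ∠ = arctan(1540/2000) ≈ 37.60°
pole (s+5): 5 + j1540 → |·| = √(5²+1540²) = √2371625 ≈ 1540, ∠ = arctan(1540/5) ≈ 89.81°
pole (s+980): 980 + j1540 → |·| = √(980²+1540²) = √3332000 ≈ 1825.4, ∠ = arctan(1540/980) ≈ 57.53°
pole at origin: |s| = 1540, ∠ = 90.00° (in denominator)
|H| = 10 · 3.8875e+06 / 4.3291e+09 ≈ 0.0089799

0.00898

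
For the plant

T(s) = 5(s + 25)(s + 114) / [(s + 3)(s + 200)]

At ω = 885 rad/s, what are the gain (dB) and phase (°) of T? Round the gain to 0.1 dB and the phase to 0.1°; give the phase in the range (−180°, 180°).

At s = jω = j885:
zero (s+25): 25 + j885 → |·| = √(25²+885²) = √783850 ≈ 885.35, ∠ = arctan(885/25) ≈ 88.38°
zero (s+114): 114 + j885 → |·| = √(114²+885²) = √796221 ≈ 892.31, ∠ = arctan(885/114) ≈ 82.66°
pole (s+3): 3 + j885 → |·| = √(3²+885²) = √783234 ≈ 885.01, ∠ = arctan(885/3) ≈ 89.81°
pole (s+200): 200 + j885 → |·| = √(200²+885²) = √823225 ≈ 907.32, ∠ = arctan(885/200) ≈ 77.27°
|T| = 5 · 7.9001e+05 / 8.0299e+05 ≈ 4.9192
Gain = 20 log₁₀(4.9192) ≈ 13.84 dB
∠T = 171.04° − 167.08° = 3.96°

13.8 dB, 4.0°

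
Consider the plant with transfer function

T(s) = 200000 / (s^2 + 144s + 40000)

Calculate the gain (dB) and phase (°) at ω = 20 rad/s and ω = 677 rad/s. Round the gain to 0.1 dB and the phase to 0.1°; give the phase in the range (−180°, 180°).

ω = 20: 14.0 dB, -4.2°; ω = 677: -6.6 dB, -166.9°

At s = jω = j20:
quadratic: (j20)² + 144·j20 + 40000 = 39600 + j2880 → |·| ≈ 39705, ∠ ≈ 4.16°
|T| = 200000 / 39705 ≈ 5.0371
Gain = 20 log₁₀(5.0371) ≈ 14.04 dB
∠T = 0.00° − 4.16° = -4.16°

At s = jω = j677:
quadratic: (j677)² + 144·j677 + 40000 = -418329 + j97488 → |·| ≈ 4.2954e+05, ∠ ≈ 166.88°
|T| = 200000 / 4.2954e+05 ≈ 0.46561
Gain = 20 log₁₀(0.46561) ≈ -6.64 dB
∠T = 0.00° − 166.88° = -166.88°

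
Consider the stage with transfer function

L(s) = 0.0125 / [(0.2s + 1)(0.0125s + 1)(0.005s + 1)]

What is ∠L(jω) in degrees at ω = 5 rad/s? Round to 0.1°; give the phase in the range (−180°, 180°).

-50.0°

At ω = 5 rad/s:
pole (1 + j5·0.2) = 1 + j1 → |·| ≈ 1.4142, ∠ ≈ 45.00°
pole (1 + j5·0.0125) = 1 + j0.0625 → |·| ≈ 1.002, ∠ ≈ 3.58°
pole (1 + j5·0.005) = 1 + j0.025 → |·| ≈ 1.0003, ∠ ≈ 1.43°
∠L = (0°) − (45.00° + 3.58° + 1.43°) = -50.01°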